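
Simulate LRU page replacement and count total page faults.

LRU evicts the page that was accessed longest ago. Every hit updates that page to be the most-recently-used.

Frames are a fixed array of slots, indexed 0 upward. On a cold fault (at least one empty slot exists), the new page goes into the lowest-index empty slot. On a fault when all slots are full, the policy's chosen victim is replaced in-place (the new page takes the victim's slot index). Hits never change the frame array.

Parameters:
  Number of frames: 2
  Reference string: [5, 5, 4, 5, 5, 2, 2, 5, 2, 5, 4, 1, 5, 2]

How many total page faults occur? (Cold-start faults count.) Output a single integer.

Step 0: ref 5 → FAULT, frames=[5,-]
Step 1: ref 5 → HIT, frames=[5,-]
Step 2: ref 4 → FAULT, frames=[5,4]
Step 3: ref 5 → HIT, frames=[5,4]
Step 4: ref 5 → HIT, frames=[5,4]
Step 5: ref 2 → FAULT (evict 4), frames=[5,2]
Step 6: ref 2 → HIT, frames=[5,2]
Step 7: ref 5 → HIT, frames=[5,2]
Step 8: ref 2 → HIT, frames=[5,2]
Step 9: ref 5 → HIT, frames=[5,2]
Step 10: ref 4 → FAULT (evict 2), frames=[5,4]
Step 11: ref 1 → FAULT (evict 5), frames=[1,4]
Step 12: ref 5 → FAULT (evict 4), frames=[1,5]
Step 13: ref 2 → FAULT (evict 1), frames=[2,5]
Total faults: 7

Answer: 7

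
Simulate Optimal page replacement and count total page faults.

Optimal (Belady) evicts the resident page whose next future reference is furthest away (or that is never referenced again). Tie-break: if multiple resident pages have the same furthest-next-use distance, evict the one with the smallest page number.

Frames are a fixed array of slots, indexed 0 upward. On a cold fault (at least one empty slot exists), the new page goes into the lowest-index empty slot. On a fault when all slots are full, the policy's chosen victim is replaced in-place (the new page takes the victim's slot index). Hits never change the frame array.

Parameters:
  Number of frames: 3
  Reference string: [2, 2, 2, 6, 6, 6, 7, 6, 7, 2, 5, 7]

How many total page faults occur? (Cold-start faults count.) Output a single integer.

Step 0: ref 2 → FAULT, frames=[2,-,-]
Step 1: ref 2 → HIT, frames=[2,-,-]
Step 2: ref 2 → HIT, frames=[2,-,-]
Step 3: ref 6 → FAULT, frames=[2,6,-]
Step 4: ref 6 → HIT, frames=[2,6,-]
Step 5: ref 6 → HIT, frames=[2,6,-]
Step 6: ref 7 → FAULT, frames=[2,6,7]
Step 7: ref 6 → HIT, frames=[2,6,7]
Step 8: ref 7 → HIT, frames=[2,6,7]
Step 9: ref 2 → HIT, frames=[2,6,7]
Step 10: ref 5 → FAULT (evict 2), frames=[5,6,7]
Step 11: ref 7 → HIT, frames=[5,6,7]
Total faults: 4

Answer: 4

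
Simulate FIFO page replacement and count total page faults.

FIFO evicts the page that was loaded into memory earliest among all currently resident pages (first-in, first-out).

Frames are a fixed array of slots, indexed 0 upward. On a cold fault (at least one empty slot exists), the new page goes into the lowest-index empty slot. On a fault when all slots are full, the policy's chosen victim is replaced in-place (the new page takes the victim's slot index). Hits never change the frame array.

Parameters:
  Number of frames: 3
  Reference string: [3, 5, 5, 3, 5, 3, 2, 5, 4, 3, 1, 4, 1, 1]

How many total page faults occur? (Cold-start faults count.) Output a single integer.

Step 0: ref 3 → FAULT, frames=[3,-,-]
Step 1: ref 5 → FAULT, frames=[3,5,-]
Step 2: ref 5 → HIT, frames=[3,5,-]
Step 3: ref 3 → HIT, frames=[3,5,-]
Step 4: ref 5 → HIT, frames=[3,5,-]
Step 5: ref 3 → HIT, frames=[3,5,-]
Step 6: ref 2 → FAULT, frames=[3,5,2]
Step 7: ref 5 → HIT, frames=[3,5,2]
Step 8: ref 4 → FAULT (evict 3), frames=[4,5,2]
Step 9: ref 3 → FAULT (evict 5), frames=[4,3,2]
Step 10: ref 1 → FAULT (evict 2), frames=[4,3,1]
Step 11: ref 4 → HIT, frames=[4,3,1]
Step 12: ref 1 → HIT, frames=[4,3,1]
Step 13: ref 1 → HIT, frames=[4,3,1]
Total faults: 6

Answer: 6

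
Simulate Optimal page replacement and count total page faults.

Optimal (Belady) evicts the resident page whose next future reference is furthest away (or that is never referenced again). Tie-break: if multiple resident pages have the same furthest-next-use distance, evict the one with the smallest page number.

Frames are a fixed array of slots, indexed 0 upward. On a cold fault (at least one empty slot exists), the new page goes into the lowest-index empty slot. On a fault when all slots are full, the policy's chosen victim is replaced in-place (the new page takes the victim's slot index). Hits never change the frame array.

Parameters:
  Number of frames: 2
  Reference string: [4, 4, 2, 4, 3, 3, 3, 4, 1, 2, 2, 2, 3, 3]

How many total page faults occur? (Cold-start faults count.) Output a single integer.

Step 0: ref 4 → FAULT, frames=[4,-]
Step 1: ref 4 → HIT, frames=[4,-]
Step 2: ref 2 → FAULT, frames=[4,2]
Step 3: ref 4 → HIT, frames=[4,2]
Step 4: ref 3 → FAULT (evict 2), frames=[4,3]
Step 5: ref 3 → HIT, frames=[4,3]
Step 6: ref 3 → HIT, frames=[4,3]
Step 7: ref 4 → HIT, frames=[4,3]
Step 8: ref 1 → FAULT (evict 4), frames=[1,3]
Step 9: ref 2 → FAULT (evict 1), frames=[2,3]
Step 10: ref 2 → HIT, frames=[2,3]
Step 11: ref 2 → HIT, frames=[2,3]
Step 12: ref 3 → HIT, frames=[2,3]
Step 13: ref 3 → HIT, frames=[2,3]
Total faults: 5

Answer: 5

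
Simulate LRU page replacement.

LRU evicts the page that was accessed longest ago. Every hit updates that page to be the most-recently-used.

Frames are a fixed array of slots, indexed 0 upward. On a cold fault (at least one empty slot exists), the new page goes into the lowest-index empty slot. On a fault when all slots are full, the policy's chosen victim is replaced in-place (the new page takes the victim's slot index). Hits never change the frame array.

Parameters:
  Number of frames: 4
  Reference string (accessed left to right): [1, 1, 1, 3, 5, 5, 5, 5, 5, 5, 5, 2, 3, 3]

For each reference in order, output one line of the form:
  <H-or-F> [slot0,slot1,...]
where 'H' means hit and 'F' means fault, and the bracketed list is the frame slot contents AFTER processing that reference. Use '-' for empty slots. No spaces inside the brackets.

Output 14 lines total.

F [1,-,-,-]
H [1,-,-,-]
H [1,-,-,-]
F [1,3,-,-]
F [1,3,5,-]
H [1,3,5,-]
H [1,3,5,-]
H [1,3,5,-]
H [1,3,5,-]
H [1,3,5,-]
H [1,3,5,-]
F [1,3,5,2]
H [1,3,5,2]
H [1,3,5,2]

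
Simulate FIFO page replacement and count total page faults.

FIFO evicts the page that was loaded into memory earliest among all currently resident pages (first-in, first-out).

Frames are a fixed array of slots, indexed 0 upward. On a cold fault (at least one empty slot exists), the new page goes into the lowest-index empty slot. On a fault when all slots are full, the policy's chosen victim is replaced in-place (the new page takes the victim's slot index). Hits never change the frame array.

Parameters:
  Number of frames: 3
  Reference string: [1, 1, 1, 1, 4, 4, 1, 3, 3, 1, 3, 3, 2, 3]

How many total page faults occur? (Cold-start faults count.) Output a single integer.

Answer: 4

Derivation:
Step 0: ref 1 → FAULT, frames=[1,-,-]
Step 1: ref 1 → HIT, frames=[1,-,-]
Step 2: ref 1 → HIT, frames=[1,-,-]
Step 3: ref 1 → HIT, frames=[1,-,-]
Step 4: ref 4 → FAULT, frames=[1,4,-]
Step 5: ref 4 → HIT, frames=[1,4,-]
Step 6: ref 1 → HIT, frames=[1,4,-]
Step 7: ref 3 → FAULT, frames=[1,4,3]
Step 8: ref 3 → HIT, frames=[1,4,3]
Step 9: ref 1 → HIT, frames=[1,4,3]
Step 10: ref 3 → HIT, frames=[1,4,3]
Step 11: ref 3 → HIT, frames=[1,4,3]
Step 12: ref 2 → FAULT (evict 1), frames=[2,4,3]
Step 13: ref 3 → HIT, frames=[2,4,3]
Total faults: 4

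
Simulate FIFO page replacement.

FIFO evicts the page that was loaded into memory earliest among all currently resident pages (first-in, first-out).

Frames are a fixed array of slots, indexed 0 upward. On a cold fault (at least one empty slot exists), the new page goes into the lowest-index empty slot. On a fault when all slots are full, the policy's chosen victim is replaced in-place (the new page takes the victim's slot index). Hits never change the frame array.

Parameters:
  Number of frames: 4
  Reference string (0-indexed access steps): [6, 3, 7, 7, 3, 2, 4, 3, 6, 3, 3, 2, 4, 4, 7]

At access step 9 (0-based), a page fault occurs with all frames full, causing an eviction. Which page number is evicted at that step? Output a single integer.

Step 0: ref 6 -> FAULT, frames=[6,-,-,-]
Step 1: ref 3 -> FAULT, frames=[6,3,-,-]
Step 2: ref 7 -> FAULT, frames=[6,3,7,-]
Step 3: ref 7 -> HIT, frames=[6,3,7,-]
Step 4: ref 3 -> HIT, frames=[6,3,7,-]
Step 5: ref 2 -> FAULT, frames=[6,3,7,2]
Step 6: ref 4 -> FAULT, evict 6, frames=[4,3,7,2]
Step 7: ref 3 -> HIT, frames=[4,3,7,2]
Step 8: ref 6 -> FAULT, evict 3, frames=[4,6,7,2]
Step 9: ref 3 -> FAULT, evict 7, frames=[4,6,3,2]
At step 9: evicted page 7

Answer: 7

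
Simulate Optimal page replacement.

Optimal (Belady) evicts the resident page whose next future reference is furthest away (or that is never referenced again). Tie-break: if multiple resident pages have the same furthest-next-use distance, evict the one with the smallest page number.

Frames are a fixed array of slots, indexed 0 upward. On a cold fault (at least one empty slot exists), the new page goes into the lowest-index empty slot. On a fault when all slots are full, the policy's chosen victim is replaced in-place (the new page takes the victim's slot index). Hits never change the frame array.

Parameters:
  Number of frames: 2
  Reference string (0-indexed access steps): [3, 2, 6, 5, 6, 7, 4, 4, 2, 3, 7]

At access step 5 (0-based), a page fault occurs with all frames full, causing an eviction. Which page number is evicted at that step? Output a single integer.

Answer: 5

Derivation:
Step 0: ref 3 -> FAULT, frames=[3,-]
Step 1: ref 2 -> FAULT, frames=[3,2]
Step 2: ref 6 -> FAULT, evict 3, frames=[6,2]
Step 3: ref 5 -> FAULT, evict 2, frames=[6,5]
Step 4: ref 6 -> HIT, frames=[6,5]
Step 5: ref 7 -> FAULT, evict 5, frames=[6,7]
At step 5: evicted page 5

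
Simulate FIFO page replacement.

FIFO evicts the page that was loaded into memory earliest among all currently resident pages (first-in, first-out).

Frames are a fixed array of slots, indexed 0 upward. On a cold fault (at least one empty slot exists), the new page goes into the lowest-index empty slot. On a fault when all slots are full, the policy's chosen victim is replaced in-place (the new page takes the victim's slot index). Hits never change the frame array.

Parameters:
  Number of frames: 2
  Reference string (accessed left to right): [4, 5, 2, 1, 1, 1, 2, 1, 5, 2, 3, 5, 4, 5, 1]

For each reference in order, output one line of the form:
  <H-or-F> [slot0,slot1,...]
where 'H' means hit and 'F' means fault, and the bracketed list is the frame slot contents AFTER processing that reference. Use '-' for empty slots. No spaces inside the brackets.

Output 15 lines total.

F [4,-]
F [4,5]
F [2,5]
F [2,1]
H [2,1]
H [2,1]
H [2,1]
H [2,1]
F [5,1]
F [5,2]
F [3,2]
F [3,5]
F [4,5]
H [4,5]
F [4,1]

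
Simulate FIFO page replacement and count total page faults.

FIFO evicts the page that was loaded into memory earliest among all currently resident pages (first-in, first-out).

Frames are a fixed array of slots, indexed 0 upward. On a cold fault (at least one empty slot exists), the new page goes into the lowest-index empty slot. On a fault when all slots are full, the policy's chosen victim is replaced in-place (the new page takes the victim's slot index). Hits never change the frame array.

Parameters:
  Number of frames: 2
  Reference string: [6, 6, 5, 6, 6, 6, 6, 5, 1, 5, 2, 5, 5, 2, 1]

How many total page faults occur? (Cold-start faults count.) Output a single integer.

Step 0: ref 6 → FAULT, frames=[6,-]
Step 1: ref 6 → HIT, frames=[6,-]
Step 2: ref 5 → FAULT, frames=[6,5]
Step 3: ref 6 → HIT, frames=[6,5]
Step 4: ref 6 → HIT, frames=[6,5]
Step 5: ref 6 → HIT, frames=[6,5]
Step 6: ref 6 → HIT, frames=[6,5]
Step 7: ref 5 → HIT, frames=[6,5]
Step 8: ref 1 → FAULT (evict 6), frames=[1,5]
Step 9: ref 5 → HIT, frames=[1,5]
Step 10: ref 2 → FAULT (evict 5), frames=[1,2]
Step 11: ref 5 → FAULT (evict 1), frames=[5,2]
Step 12: ref 5 → HIT, frames=[5,2]
Step 13: ref 2 → HIT, frames=[5,2]
Step 14: ref 1 → FAULT (evict 2), frames=[5,1]
Total faults: 6

Answer: 6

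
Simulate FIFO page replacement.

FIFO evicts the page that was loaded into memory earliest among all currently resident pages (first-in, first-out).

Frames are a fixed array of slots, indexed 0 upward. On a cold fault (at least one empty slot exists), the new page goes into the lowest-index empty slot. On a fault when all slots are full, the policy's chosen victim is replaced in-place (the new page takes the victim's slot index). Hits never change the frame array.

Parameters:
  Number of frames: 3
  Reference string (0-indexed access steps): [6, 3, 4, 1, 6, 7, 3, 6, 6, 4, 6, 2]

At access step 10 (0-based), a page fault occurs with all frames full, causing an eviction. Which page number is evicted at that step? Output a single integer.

Step 0: ref 6 -> FAULT, frames=[6,-,-]
Step 1: ref 3 -> FAULT, frames=[6,3,-]
Step 2: ref 4 -> FAULT, frames=[6,3,4]
Step 3: ref 1 -> FAULT, evict 6, frames=[1,3,4]
Step 4: ref 6 -> FAULT, evict 3, frames=[1,6,4]
Step 5: ref 7 -> FAULT, evict 4, frames=[1,6,7]
Step 6: ref 3 -> FAULT, evict 1, frames=[3,6,7]
Step 7: ref 6 -> HIT, frames=[3,6,7]
Step 8: ref 6 -> HIT, frames=[3,6,7]
Step 9: ref 4 -> FAULT, evict 6, frames=[3,4,7]
Step 10: ref 6 -> FAULT, evict 7, frames=[3,4,6]
At step 10: evicted page 7

Answer: 7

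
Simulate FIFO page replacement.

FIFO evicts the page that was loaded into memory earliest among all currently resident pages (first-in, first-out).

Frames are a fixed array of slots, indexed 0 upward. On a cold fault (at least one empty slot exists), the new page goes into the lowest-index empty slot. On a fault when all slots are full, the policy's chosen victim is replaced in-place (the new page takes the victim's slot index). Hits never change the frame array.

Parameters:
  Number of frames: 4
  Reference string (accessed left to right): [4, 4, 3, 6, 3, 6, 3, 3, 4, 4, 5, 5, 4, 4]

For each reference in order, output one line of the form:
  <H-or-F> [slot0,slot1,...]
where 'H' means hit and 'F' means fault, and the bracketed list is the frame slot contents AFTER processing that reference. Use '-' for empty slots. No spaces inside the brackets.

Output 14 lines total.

F [4,-,-,-]
H [4,-,-,-]
F [4,3,-,-]
F [4,3,6,-]
H [4,3,6,-]
H [4,3,6,-]
H [4,3,6,-]
H [4,3,6,-]
H [4,3,6,-]
H [4,3,6,-]
F [4,3,6,5]
H [4,3,6,5]
H [4,3,6,5]
H [4,3,6,5]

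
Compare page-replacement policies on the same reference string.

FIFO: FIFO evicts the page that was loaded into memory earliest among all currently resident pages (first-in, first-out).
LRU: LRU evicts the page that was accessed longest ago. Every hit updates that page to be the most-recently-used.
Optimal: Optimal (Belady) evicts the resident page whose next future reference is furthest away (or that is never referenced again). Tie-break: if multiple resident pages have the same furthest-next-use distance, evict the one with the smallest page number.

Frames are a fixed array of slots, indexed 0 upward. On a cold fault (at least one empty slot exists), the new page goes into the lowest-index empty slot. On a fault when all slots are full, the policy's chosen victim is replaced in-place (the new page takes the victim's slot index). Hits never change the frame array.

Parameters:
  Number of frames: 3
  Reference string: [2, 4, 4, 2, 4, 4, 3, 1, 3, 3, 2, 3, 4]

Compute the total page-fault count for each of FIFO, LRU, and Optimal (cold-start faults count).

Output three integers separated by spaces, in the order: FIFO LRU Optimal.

Answer: 6 6 5

Derivation:
--- FIFO ---
  step 0: ref 2 -> FAULT, frames=[2,-,-] (faults so far: 1)
  step 1: ref 4 -> FAULT, frames=[2,4,-] (faults so far: 2)
  step 2: ref 4 -> HIT, frames=[2,4,-] (faults so far: 2)
  step 3: ref 2 -> HIT, frames=[2,4,-] (faults so far: 2)
  step 4: ref 4 -> HIT, frames=[2,4,-] (faults so far: 2)
  step 5: ref 4 -> HIT, frames=[2,4,-] (faults so far: 2)
  step 6: ref 3 -> FAULT, frames=[2,4,3] (faults so far: 3)
  step 7: ref 1 -> FAULT, evict 2, frames=[1,4,3] (faults so far: 4)
  step 8: ref 3 -> HIT, frames=[1,4,3] (faults so far: 4)
  step 9: ref 3 -> HIT, frames=[1,4,3] (faults so far: 4)
  step 10: ref 2 -> FAULT, evict 4, frames=[1,2,3] (faults so far: 5)
  step 11: ref 3 -> HIT, frames=[1,2,3] (faults so far: 5)
  step 12: ref 4 -> FAULT, evict 3, frames=[1,2,4] (faults so far: 6)
  FIFO total faults: 6
--- LRU ---
  step 0: ref 2 -> FAULT, frames=[2,-,-] (faults so far: 1)
  step 1: ref 4 -> FAULT, frames=[2,4,-] (faults so far: 2)
  step 2: ref 4 -> HIT, frames=[2,4,-] (faults so far: 2)
  step 3: ref 2 -> HIT, frames=[2,4,-] (faults so far: 2)
  step 4: ref 4 -> HIT, frames=[2,4,-] (faults so far: 2)
  step 5: ref 4 -> HIT, frames=[2,4,-] (faults so far: 2)
  step 6: ref 3 -> FAULT, frames=[2,4,3] (faults so far: 3)
  step 7: ref 1 -> FAULT, evict 2, frames=[1,4,3] (faults so far: 4)
  step 8: ref 3 -> HIT, frames=[1,4,3] (faults so far: 4)
  step 9: ref 3 -> HIT, frames=[1,4,3] (faults so far: 4)
  step 10: ref 2 -> FAULT, evict 4, frames=[1,2,3] (faults so far: 5)
  step 11: ref 3 -> HIT, frames=[1,2,3] (faults so far: 5)
  step 12: ref 4 -> FAULT, evict 1, frames=[4,2,3] (faults so far: 6)
  LRU total faults: 6
--- Optimal ---
  step 0: ref 2 -> FAULT, frames=[2,-,-] (faults so far: 1)
  step 1: ref 4 -> FAULT, frames=[2,4,-] (faults so far: 2)
  step 2: ref 4 -> HIT, frames=[2,4,-] (faults so far: 2)
  step 3: ref 2 -> HIT, frames=[2,4,-] (faults so far: 2)
  step 4: ref 4 -> HIT, frames=[2,4,-] (faults so far: 2)
  step 5: ref 4 -> HIT, frames=[2,4,-] (faults so far: 2)
  step 6: ref 3 -> FAULT, frames=[2,4,3] (faults so far: 3)
  step 7: ref 1 -> FAULT, evict 4, frames=[2,1,3] (faults so far: 4)
  step 8: ref 3 -> HIT, frames=[2,1,3] (faults so far: 4)
  step 9: ref 3 -> HIT, frames=[2,1,3] (faults so far: 4)
  step 10: ref 2 -> HIT, frames=[2,1,3] (faults so far: 4)
  step 11: ref 3 -> HIT, frames=[2,1,3] (faults so far: 4)
  step 12: ref 4 -> FAULT, evict 1, frames=[2,4,3] (faults so far: 5)
  Optimal total faults: 5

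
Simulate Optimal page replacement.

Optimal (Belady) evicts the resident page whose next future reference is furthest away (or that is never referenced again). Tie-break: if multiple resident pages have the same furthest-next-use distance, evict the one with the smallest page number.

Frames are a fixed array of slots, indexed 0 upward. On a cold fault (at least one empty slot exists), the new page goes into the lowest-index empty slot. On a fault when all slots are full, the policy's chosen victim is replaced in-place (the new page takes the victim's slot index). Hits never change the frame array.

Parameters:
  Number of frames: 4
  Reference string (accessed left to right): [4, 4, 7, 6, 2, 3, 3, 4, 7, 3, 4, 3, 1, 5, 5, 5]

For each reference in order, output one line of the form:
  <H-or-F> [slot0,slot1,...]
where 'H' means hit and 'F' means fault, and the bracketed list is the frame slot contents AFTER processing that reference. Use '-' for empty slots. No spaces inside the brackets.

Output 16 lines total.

F [4,-,-,-]
H [4,-,-,-]
F [4,7,-,-]
F [4,7,6,-]
F [4,7,6,2]
F [4,7,6,3]
H [4,7,6,3]
H [4,7,6,3]
H [4,7,6,3]
H [4,7,6,3]
H [4,7,6,3]
H [4,7,6,3]
F [4,7,6,1]
F [4,7,6,5]
H [4,7,6,5]
H [4,7,6,5]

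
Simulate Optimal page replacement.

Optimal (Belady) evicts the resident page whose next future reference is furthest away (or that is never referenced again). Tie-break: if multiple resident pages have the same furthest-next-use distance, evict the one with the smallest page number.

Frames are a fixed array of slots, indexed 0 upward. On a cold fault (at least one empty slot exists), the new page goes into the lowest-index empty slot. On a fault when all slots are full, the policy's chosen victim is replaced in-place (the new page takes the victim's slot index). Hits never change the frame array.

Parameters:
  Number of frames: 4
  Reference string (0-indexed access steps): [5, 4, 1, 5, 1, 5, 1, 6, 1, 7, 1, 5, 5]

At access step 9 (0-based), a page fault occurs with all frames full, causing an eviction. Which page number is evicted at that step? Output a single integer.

Step 0: ref 5 -> FAULT, frames=[5,-,-,-]
Step 1: ref 4 -> FAULT, frames=[5,4,-,-]
Step 2: ref 1 -> FAULT, frames=[5,4,1,-]
Step 3: ref 5 -> HIT, frames=[5,4,1,-]
Step 4: ref 1 -> HIT, frames=[5,4,1,-]
Step 5: ref 5 -> HIT, frames=[5,4,1,-]
Step 6: ref 1 -> HIT, frames=[5,4,1,-]
Step 7: ref 6 -> FAULT, frames=[5,4,1,6]
Step 8: ref 1 -> HIT, frames=[5,4,1,6]
Step 9: ref 7 -> FAULT, evict 4, frames=[5,7,1,6]
At step 9: evicted page 4

Answer: 4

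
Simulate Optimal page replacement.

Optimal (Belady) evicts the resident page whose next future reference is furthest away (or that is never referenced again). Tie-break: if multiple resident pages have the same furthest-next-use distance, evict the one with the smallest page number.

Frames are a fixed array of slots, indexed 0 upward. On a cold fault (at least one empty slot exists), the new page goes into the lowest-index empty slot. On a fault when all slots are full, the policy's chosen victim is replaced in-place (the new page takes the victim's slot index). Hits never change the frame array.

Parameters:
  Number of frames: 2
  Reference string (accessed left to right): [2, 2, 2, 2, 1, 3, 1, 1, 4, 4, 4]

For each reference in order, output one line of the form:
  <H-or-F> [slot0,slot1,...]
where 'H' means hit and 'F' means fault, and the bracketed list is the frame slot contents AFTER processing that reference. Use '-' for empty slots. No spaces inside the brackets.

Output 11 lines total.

F [2,-]
H [2,-]
H [2,-]
H [2,-]
F [2,1]
F [3,1]
H [3,1]
H [3,1]
F [3,4]
H [3,4]
H [3,4]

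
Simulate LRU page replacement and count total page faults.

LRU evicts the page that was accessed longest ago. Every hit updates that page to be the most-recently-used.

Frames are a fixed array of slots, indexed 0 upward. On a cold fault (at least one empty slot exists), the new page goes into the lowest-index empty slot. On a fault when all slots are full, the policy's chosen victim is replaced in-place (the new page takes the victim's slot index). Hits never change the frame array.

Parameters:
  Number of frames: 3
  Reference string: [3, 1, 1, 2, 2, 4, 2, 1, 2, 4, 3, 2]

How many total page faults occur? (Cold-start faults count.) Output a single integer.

Answer: 5

Derivation:
Step 0: ref 3 → FAULT, frames=[3,-,-]
Step 1: ref 1 → FAULT, frames=[3,1,-]
Step 2: ref 1 → HIT, frames=[3,1,-]
Step 3: ref 2 → FAULT, frames=[3,1,2]
Step 4: ref 2 → HIT, frames=[3,1,2]
Step 5: ref 4 → FAULT (evict 3), frames=[4,1,2]
Step 6: ref 2 → HIT, frames=[4,1,2]
Step 7: ref 1 → HIT, frames=[4,1,2]
Step 8: ref 2 → HIT, frames=[4,1,2]
Step 9: ref 4 → HIT, frames=[4,1,2]
Step 10: ref 3 → FAULT (evict 1), frames=[4,3,2]
Step 11: ref 2 → HIT, frames=[4,3,2]
Total faults: 5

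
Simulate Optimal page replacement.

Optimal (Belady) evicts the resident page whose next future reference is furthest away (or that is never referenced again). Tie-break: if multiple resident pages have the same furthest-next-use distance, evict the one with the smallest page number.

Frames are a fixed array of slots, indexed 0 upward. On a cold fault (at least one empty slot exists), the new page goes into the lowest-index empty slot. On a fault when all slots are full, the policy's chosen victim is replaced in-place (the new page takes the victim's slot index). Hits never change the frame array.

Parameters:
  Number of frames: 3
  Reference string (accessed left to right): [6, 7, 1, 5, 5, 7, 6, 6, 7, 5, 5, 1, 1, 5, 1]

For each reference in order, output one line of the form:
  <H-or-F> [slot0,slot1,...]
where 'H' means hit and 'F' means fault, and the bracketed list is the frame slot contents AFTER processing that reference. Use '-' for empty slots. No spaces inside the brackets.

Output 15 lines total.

F [6,-,-]
F [6,7,-]
F [6,7,1]
F [6,7,5]
H [6,7,5]
H [6,7,5]
H [6,7,5]
H [6,7,5]
H [6,7,5]
H [6,7,5]
H [6,7,5]
F [1,7,5]
H [1,7,5]
H [1,7,5]
H [1,7,5]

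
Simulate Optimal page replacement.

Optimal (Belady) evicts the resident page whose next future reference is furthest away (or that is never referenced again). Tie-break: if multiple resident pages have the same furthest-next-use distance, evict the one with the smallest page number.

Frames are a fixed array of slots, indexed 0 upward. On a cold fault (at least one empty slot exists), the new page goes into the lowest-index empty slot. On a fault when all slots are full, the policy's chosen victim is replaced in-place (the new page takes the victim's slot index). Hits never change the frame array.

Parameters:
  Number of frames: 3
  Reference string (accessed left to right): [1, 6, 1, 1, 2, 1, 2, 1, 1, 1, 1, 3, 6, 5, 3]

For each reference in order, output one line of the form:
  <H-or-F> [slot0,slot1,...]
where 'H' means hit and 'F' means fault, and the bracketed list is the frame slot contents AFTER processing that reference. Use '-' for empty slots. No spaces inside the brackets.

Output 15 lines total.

F [1,-,-]
F [1,6,-]
H [1,6,-]
H [1,6,-]
F [1,6,2]
H [1,6,2]
H [1,6,2]
H [1,6,2]
H [1,6,2]
H [1,6,2]
H [1,6,2]
F [3,6,2]
H [3,6,2]
F [3,6,5]
H [3,6,5]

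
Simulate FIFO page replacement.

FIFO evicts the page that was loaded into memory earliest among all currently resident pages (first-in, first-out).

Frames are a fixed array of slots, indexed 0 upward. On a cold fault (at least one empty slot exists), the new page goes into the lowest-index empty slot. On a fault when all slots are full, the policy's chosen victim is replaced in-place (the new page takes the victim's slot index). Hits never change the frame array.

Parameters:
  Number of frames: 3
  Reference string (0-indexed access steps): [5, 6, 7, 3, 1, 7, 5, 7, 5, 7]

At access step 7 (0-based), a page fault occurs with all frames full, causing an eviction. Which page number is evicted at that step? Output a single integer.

Answer: 3

Derivation:
Step 0: ref 5 -> FAULT, frames=[5,-,-]
Step 1: ref 6 -> FAULT, frames=[5,6,-]
Step 2: ref 7 -> FAULT, frames=[5,6,7]
Step 3: ref 3 -> FAULT, evict 5, frames=[3,6,7]
Step 4: ref 1 -> FAULT, evict 6, frames=[3,1,7]
Step 5: ref 7 -> HIT, frames=[3,1,7]
Step 6: ref 5 -> FAULT, evict 7, frames=[3,1,5]
Step 7: ref 7 -> FAULT, evict 3, frames=[7,1,5]
At step 7: evicted page 3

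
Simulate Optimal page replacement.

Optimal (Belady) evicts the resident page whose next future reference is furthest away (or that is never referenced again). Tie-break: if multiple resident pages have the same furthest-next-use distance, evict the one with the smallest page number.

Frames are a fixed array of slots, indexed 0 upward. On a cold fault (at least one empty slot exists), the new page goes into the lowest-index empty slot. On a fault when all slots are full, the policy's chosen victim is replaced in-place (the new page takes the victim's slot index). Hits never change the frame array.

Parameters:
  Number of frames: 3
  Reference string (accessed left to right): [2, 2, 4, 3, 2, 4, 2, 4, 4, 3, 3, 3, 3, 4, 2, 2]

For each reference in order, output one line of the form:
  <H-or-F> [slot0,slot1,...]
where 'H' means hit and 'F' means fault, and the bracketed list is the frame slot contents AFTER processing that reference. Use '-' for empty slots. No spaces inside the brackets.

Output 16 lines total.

F [2,-,-]
H [2,-,-]
F [2,4,-]
F [2,4,3]
H [2,4,3]
H [2,4,3]
H [2,4,3]
H [2,4,3]
H [2,4,3]
H [2,4,3]
H [2,4,3]
H [2,4,3]
H [2,4,3]
H [2,4,3]
H [2,4,3]
H [2,4,3]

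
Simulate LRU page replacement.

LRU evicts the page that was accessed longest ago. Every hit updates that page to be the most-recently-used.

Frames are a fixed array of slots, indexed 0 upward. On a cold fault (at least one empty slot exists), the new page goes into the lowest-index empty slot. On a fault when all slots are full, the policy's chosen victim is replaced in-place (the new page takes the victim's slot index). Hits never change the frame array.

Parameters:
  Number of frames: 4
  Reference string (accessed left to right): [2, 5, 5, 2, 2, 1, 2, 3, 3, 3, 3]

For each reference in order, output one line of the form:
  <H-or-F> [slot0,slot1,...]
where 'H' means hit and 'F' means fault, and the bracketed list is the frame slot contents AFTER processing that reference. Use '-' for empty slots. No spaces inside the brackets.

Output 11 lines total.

F [2,-,-,-]
F [2,5,-,-]
H [2,5,-,-]
H [2,5,-,-]
H [2,5,-,-]
F [2,5,1,-]
H [2,5,1,-]
F [2,5,1,3]
H [2,5,1,3]
H [2,5,1,3]
H [2,5,1,3]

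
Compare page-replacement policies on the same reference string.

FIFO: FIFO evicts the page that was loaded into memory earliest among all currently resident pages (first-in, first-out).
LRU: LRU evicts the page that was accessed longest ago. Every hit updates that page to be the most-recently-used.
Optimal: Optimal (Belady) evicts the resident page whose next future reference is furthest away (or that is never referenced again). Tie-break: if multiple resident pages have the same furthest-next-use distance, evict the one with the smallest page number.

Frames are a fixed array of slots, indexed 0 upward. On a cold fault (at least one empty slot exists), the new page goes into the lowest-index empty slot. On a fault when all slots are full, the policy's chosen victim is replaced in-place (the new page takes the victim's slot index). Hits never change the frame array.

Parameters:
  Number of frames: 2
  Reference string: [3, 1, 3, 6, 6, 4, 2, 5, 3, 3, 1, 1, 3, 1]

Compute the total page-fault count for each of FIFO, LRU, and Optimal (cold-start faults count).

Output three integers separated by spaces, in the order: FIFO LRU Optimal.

Answer: 8 8 7

Derivation:
--- FIFO ---
  step 0: ref 3 -> FAULT, frames=[3,-] (faults so far: 1)
  step 1: ref 1 -> FAULT, frames=[3,1] (faults so far: 2)
  step 2: ref 3 -> HIT, frames=[3,1] (faults so far: 2)
  step 3: ref 6 -> FAULT, evict 3, frames=[6,1] (faults so far: 3)
  step 4: ref 6 -> HIT, frames=[6,1] (faults so far: 3)
  step 5: ref 4 -> FAULT, evict 1, frames=[6,4] (faults so far: 4)
  step 6: ref 2 -> FAULT, evict 6, frames=[2,4] (faults so far: 5)
  step 7: ref 5 -> FAULT, evict 4, frames=[2,5] (faults so far: 6)
  step 8: ref 3 -> FAULT, evict 2, frames=[3,5] (faults so far: 7)
  step 9: ref 3 -> HIT, frames=[3,5] (faults so far: 7)
  step 10: ref 1 -> FAULT, evict 5, frames=[3,1] (faults so far: 8)
  step 11: ref 1 -> HIT, frames=[3,1] (faults so far: 8)
  step 12: ref 3 -> HIT, frames=[3,1] (faults so far: 8)
  step 13: ref 1 -> HIT, frames=[3,1] (faults so far: 8)
  FIFO total faults: 8
--- LRU ---
  step 0: ref 3 -> FAULT, frames=[3,-] (faults so far: 1)
  step 1: ref 1 -> FAULT, frames=[3,1] (faults so far: 2)
  step 2: ref 3 -> HIT, frames=[3,1] (faults so far: 2)
  step 3: ref 6 -> FAULT, evict 1, frames=[3,6] (faults so far: 3)
  step 4: ref 6 -> HIT, frames=[3,6] (faults so far: 3)
  step 5: ref 4 -> FAULT, evict 3, frames=[4,6] (faults so far: 4)
  step 6: ref 2 -> FAULT, evict 6, frames=[4,2] (faults so far: 5)
  step 7: ref 5 -> FAULT, evict 4, frames=[5,2] (faults so far: 6)
  step 8: ref 3 -> FAULT, evict 2, frames=[5,3] (faults so far: 7)
  step 9: ref 3 -> HIT, frames=[5,3] (faults so far: 7)
  step 10: ref 1 -> FAULT, evict 5, frames=[1,3] (faults so far: 8)
  step 11: ref 1 -> HIT, frames=[1,3] (faults so far: 8)
  step 12: ref 3 -> HIT, frames=[1,3] (faults so far: 8)
  step 13: ref 1 -> HIT, frames=[1,3] (faults so far: 8)
  LRU total faults: 8
--- Optimal ---
  step 0: ref 3 -> FAULT, frames=[3,-] (faults so far: 1)
  step 1: ref 1 -> FAULT, frames=[3,1] (faults so far: 2)
  step 2: ref 3 -> HIT, frames=[3,1] (faults so far: 2)
  step 3: ref 6 -> FAULT, evict 1, frames=[3,6] (faults so far: 3)
  step 4: ref 6 -> HIT, frames=[3,6] (faults so far: 3)
  step 5: ref 4 -> FAULT, evict 6, frames=[3,4] (faults so far: 4)
  step 6: ref 2 -> FAULT, evict 4, frames=[3,2] (faults so far: 5)
  step 7: ref 5 -> FAULT, evict 2, frames=[3,5] (faults so far: 6)
  step 8: ref 3 -> HIT, frames=[3,5] (faults so far: 6)
  step 9: ref 3 -> HIT, frames=[3,5] (faults so far: 6)
  step 10: ref 1 -> FAULT, evict 5, frames=[3,1] (faults so far: 7)
  step 11: ref 1 -> HIT, frames=[3,1] (faults so far: 7)
  step 12: ref 3 -> HIT, frames=[3,1] (faults so far: 7)
  step 13: ref 1 -> HIT, frames=[3,1] (faults so far: 7)
  Optimal total faults: 7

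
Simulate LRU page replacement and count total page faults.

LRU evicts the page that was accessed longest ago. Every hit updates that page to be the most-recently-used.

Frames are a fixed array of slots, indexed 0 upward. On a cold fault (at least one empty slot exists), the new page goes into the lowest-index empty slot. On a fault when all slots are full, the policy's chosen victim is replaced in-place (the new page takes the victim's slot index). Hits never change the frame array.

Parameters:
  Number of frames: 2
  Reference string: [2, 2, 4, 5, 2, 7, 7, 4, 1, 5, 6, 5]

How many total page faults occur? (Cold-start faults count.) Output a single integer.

Answer: 9

Derivation:
Step 0: ref 2 → FAULT, frames=[2,-]
Step 1: ref 2 → HIT, frames=[2,-]
Step 2: ref 4 → FAULT, frames=[2,4]
Step 3: ref 5 → FAULT (evict 2), frames=[5,4]
Step 4: ref 2 → FAULT (evict 4), frames=[5,2]
Step 5: ref 7 → FAULT (evict 5), frames=[7,2]
Step 6: ref 7 → HIT, frames=[7,2]
Step 7: ref 4 → FAULT (evict 2), frames=[7,4]
Step 8: ref 1 → FAULT (evict 7), frames=[1,4]
Step 9: ref 5 → FAULT (evict 4), frames=[1,5]
Step 10: ref 6 → FAULT (evict 1), frames=[6,5]
Step 11: ref 5 → HIT, frames=[6,5]
Total faults: 9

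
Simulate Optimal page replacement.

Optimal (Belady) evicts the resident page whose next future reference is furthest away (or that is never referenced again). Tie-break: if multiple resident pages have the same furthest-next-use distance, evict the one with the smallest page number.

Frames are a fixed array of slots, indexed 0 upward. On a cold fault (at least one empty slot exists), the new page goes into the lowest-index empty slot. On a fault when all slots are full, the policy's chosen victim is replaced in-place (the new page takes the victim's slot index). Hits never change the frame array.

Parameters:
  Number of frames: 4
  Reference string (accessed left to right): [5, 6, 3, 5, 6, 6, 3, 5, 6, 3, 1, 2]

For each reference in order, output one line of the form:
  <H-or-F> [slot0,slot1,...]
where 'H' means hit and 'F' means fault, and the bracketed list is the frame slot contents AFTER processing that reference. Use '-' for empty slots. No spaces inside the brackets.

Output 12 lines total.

F [5,-,-,-]
F [5,6,-,-]
F [5,6,3,-]
H [5,6,3,-]
H [5,6,3,-]
H [5,6,3,-]
H [5,6,3,-]
H [5,6,3,-]
H [5,6,3,-]
H [5,6,3,-]
F [5,6,3,1]
F [5,6,3,2]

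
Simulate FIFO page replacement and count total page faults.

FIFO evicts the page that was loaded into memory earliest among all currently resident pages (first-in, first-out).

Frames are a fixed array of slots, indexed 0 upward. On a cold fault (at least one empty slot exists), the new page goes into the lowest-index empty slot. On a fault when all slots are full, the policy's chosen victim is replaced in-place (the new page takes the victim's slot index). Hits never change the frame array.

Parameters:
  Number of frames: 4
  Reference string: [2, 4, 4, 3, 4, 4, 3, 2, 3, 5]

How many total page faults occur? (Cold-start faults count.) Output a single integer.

Answer: 4

Derivation:
Step 0: ref 2 → FAULT, frames=[2,-,-,-]
Step 1: ref 4 → FAULT, frames=[2,4,-,-]
Step 2: ref 4 → HIT, frames=[2,4,-,-]
Step 3: ref 3 → FAULT, frames=[2,4,3,-]
Step 4: ref 4 → HIT, frames=[2,4,3,-]
Step 5: ref 4 → HIT, frames=[2,4,3,-]
Step 6: ref 3 → HIT, frames=[2,4,3,-]
Step 7: ref 2 → HIT, frames=[2,4,3,-]
Step 8: ref 3 → HIT, frames=[2,4,3,-]
Step 9: ref 5 → FAULT, frames=[2,4,3,5]
Total faults: 4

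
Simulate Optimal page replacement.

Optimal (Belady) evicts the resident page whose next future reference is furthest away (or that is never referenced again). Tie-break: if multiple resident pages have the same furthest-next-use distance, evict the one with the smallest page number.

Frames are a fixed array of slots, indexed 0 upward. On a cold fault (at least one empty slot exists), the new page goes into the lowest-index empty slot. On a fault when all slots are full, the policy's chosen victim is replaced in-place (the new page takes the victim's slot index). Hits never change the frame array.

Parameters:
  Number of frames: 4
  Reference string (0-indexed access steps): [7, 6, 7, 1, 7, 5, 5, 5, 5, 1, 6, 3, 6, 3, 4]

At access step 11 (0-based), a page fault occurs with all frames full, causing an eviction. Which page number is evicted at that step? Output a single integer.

Answer: 1

Derivation:
Step 0: ref 7 -> FAULT, frames=[7,-,-,-]
Step 1: ref 6 -> FAULT, frames=[7,6,-,-]
Step 2: ref 7 -> HIT, frames=[7,6,-,-]
Step 3: ref 1 -> FAULT, frames=[7,6,1,-]
Step 4: ref 7 -> HIT, frames=[7,6,1,-]
Step 5: ref 5 -> FAULT, frames=[7,6,1,5]
Step 6: ref 5 -> HIT, frames=[7,6,1,5]
Step 7: ref 5 -> HIT, frames=[7,6,1,5]
Step 8: ref 5 -> HIT, frames=[7,6,1,5]
Step 9: ref 1 -> HIT, frames=[7,6,1,5]
Step 10: ref 6 -> HIT, frames=[7,6,1,5]
Step 11: ref 3 -> FAULT, evict 1, frames=[7,6,3,5]
At step 11: evicted page 1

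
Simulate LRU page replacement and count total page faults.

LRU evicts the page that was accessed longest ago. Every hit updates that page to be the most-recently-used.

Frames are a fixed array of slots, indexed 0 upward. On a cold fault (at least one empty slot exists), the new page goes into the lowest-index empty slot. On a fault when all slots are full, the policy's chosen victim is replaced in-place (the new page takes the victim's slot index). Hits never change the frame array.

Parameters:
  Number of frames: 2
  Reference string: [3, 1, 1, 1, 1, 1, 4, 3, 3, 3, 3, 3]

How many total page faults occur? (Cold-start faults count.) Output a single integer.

Step 0: ref 3 → FAULT, frames=[3,-]
Step 1: ref 1 → FAULT, frames=[3,1]
Step 2: ref 1 → HIT, frames=[3,1]
Step 3: ref 1 → HIT, frames=[3,1]
Step 4: ref 1 → HIT, frames=[3,1]
Step 5: ref 1 → HIT, frames=[3,1]
Step 6: ref 4 → FAULT (evict 3), frames=[4,1]
Step 7: ref 3 → FAULT (evict 1), frames=[4,3]
Step 8: ref 3 → HIT, frames=[4,3]
Step 9: ref 3 → HIT, frames=[4,3]
Step 10: ref 3 → HIT, frames=[4,3]
Step 11: ref 3 → HIT, frames=[4,3]
Total faults: 4

Answer: 4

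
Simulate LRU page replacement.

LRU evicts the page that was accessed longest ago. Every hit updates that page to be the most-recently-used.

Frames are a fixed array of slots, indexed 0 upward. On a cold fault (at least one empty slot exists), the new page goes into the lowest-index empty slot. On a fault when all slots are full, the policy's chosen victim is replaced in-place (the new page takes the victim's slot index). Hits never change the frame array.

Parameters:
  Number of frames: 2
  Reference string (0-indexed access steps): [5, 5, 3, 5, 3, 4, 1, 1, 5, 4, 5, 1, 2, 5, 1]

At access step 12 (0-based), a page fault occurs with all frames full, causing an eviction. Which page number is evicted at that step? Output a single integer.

Step 0: ref 5 -> FAULT, frames=[5,-]
Step 1: ref 5 -> HIT, frames=[5,-]
Step 2: ref 3 -> FAULT, frames=[5,3]
Step 3: ref 5 -> HIT, frames=[5,3]
Step 4: ref 3 -> HIT, frames=[5,3]
Step 5: ref 4 -> FAULT, evict 5, frames=[4,3]
Step 6: ref 1 -> FAULT, evict 3, frames=[4,1]
Step 7: ref 1 -> HIT, frames=[4,1]
Step 8: ref 5 -> FAULT, evict 4, frames=[5,1]
Step 9: ref 4 -> FAULT, evict 1, frames=[5,4]
Step 10: ref 5 -> HIT, frames=[5,4]
Step 11: ref 1 -> FAULT, evict 4, frames=[5,1]
Step 12: ref 2 -> FAULT, evict 5, frames=[2,1]
At step 12: evicted page 5

Answer: 5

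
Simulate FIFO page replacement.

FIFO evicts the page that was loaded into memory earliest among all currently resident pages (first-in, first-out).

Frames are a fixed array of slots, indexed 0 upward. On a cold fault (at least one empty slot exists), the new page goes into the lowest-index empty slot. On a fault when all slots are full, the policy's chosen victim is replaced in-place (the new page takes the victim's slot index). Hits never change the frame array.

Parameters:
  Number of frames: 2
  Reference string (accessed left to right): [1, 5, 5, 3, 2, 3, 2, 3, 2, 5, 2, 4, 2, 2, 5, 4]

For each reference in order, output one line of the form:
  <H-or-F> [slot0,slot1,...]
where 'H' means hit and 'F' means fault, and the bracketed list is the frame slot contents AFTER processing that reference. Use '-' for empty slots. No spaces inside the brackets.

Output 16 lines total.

F [1,-]
F [1,5]
H [1,5]
F [3,5]
F [3,2]
H [3,2]
H [3,2]
H [3,2]
H [3,2]
F [5,2]
H [5,2]
F [5,4]
F [2,4]
H [2,4]
F [2,5]
F [4,5]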